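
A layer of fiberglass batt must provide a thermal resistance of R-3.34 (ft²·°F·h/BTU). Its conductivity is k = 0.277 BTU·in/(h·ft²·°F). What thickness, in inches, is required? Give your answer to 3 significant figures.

0.925 in

L = R × k = 3.34 × 0.277 = 0.9252 in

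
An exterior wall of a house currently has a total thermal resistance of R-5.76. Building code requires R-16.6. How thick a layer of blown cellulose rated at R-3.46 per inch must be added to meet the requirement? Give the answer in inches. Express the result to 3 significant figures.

3.13 in

ΔR = 16.6 − 5.76 = 10.84 ft²·°F·h/BTU
L = ΔR / (R/in) = 10.84/3.46 = 3.133 in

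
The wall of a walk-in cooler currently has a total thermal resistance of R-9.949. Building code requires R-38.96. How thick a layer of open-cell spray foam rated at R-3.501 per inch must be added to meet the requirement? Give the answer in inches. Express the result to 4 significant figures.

8.286 in

ΔR = 38.96 − 9.949 = 29.011 ft²·°F·h/BTU
L = ΔR / (R/in) = 29.011/3.501 = 8.2865 in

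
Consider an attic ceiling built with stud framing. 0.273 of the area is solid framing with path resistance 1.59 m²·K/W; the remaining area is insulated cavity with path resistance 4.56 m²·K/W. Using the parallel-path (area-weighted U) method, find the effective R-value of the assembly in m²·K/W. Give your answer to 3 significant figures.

U_eff = 0.727/4.56 + 0.273/1.59 = 0.1594 + 0.1717 = 0.3311
R_eff = 1/U_eff = 3.02 m²·K/W

3.02 m²·K/W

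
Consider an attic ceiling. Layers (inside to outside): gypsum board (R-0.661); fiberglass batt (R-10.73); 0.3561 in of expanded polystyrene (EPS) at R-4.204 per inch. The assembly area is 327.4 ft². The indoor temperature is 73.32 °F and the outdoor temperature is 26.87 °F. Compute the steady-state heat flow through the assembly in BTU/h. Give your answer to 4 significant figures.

1180 BTU/h

0.3561 × 4.204 = 1.497
R_total = 0.661 + 10.73 + 1.497 = 12.888 ft²·°F·h/BTU
Q = A·ΔT/R = 327.4 × (73.32 − 26.87) / 12.888 = 1180 BTU/h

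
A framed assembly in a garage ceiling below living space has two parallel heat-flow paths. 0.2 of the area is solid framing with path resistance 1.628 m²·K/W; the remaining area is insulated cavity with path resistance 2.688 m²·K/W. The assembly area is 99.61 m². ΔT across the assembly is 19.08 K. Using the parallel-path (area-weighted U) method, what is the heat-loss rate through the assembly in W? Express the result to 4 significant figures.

799.1 W

U_eff = 0.8/2.688 + 0.2/1.628 = 0.29762 + 0.12285 = 0.42047
R_eff = 1/U_eff = 2.3783 m²·K/W
Q = 99.61 × 19.08 / 2.3783 = 799.13 W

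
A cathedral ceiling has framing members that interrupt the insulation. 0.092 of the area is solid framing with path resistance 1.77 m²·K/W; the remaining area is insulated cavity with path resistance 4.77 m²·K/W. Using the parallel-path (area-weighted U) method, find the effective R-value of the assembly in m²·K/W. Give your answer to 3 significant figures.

U_eff = 0.908/4.77 + 0.092/1.77 = 0.1904 + 0.05198 = 0.2423
R_eff = 1/U_eff = 4.127 m²·K/W

4.13 m²·K/W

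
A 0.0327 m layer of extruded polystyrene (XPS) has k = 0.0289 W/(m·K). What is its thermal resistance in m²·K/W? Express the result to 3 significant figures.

1.13 m²·K/W

R = L/k = 0.0327/0.0289 = 1.131 m²·K/W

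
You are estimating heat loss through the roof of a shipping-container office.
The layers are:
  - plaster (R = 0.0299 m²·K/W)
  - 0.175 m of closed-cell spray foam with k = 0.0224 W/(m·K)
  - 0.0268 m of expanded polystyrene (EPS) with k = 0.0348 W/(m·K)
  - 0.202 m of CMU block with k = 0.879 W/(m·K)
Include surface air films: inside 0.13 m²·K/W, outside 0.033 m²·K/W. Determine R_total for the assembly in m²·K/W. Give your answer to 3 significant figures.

9.01 m²·K/W

0.175/0.0224 = 7.812
0.0268/0.0348 = 0.7701
0.202/0.879 = 0.2298
R_total = 0.13 + 0.0299 + 7.812 + 0.7701 + 0.2298 + 0.033 = 9.005 m²·K/W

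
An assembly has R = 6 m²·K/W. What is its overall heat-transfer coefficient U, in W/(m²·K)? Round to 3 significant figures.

0.167 W/(m²·K)

U = 1/R = 1/6 = 0.1667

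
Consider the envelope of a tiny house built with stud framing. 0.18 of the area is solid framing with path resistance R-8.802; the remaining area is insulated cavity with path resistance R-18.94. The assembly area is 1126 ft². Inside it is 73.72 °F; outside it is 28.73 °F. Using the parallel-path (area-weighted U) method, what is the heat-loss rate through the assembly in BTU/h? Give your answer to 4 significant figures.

U_eff = 0.82/18.94 + 0.18/8.802 = 0.043295 + 0.02045 = 0.063745
R_eff = 1/U_eff = 15.688 ft²·°F·h/BTU
Q = 1126 × (73.72 − 28.73) / 15.688 = 3229.2 BTU/h

3229 BTU/h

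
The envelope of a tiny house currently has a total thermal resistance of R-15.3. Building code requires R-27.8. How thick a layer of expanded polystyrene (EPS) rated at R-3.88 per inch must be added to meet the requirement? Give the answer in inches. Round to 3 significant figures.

ΔR = 27.8 − 15.3 = 12.5 ft²·°F·h/BTU
L = ΔR / (R/in) = 12.5/3.88 = 3.222 in

3.22 in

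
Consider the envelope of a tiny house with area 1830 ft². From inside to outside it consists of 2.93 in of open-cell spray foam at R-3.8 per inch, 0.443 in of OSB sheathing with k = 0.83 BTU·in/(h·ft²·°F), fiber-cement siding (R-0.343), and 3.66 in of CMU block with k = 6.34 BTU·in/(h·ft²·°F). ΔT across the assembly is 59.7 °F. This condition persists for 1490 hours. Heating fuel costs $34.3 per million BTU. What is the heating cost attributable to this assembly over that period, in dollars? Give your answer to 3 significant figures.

2.93 × 3.8 = 11.13
0.443/0.83 = 0.5337
3.66/6.34 = 0.5773
R_total = 11.13 + 0.5337 + 0.343 + 0.5773 = 12.59 ft²·°F·h/BTU
Q = 1830 × 59.7 / 12.59 = 8679 BTU/h
E = 8679 × 1490 = 12930000 BTU
Cost = 12930000/10⁶ × 34.3 = $443.6

444 dollars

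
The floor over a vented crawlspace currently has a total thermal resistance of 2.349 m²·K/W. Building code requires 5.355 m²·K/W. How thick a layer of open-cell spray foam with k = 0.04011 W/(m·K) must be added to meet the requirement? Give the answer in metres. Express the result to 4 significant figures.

ΔR = 5.355 − 2.349 = 3.006 m²·K/W
L = ΔR × k = 3.006 × 0.04011 = 0.12057 m

0.1206 m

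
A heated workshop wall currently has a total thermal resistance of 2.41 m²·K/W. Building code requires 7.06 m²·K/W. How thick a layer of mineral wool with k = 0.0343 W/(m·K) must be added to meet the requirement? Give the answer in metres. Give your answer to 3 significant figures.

ΔR = 7.06 − 2.41 = 4.65 m²·K/W
L = ΔR × k = 4.65 × 0.0343 = 0.1595 m

0.159 m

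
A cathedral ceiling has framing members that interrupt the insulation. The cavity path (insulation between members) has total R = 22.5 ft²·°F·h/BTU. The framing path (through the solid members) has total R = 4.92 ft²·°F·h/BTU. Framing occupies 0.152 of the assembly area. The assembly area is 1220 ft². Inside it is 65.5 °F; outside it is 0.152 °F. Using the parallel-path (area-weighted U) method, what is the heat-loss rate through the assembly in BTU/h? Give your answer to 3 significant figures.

U_eff = 0.848/22.5 + 0.152/4.92 = 0.03769 + 0.03089 = 0.06858
R_eff = 1/U_eff = 14.58 ft²·°F·h/BTU
Q = 1220 × (65.5 − 0.152) / 14.58 = 5468 BTU/h

5470 BTU/h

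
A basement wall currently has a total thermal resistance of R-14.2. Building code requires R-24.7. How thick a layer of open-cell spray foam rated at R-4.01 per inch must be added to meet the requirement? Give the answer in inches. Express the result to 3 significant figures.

ΔR = 24.7 − 14.2 = 10.5 ft²·°F·h/BTU
L = ΔR / (R/in) = 10.5/4.01 = 2.618 in

2.62 in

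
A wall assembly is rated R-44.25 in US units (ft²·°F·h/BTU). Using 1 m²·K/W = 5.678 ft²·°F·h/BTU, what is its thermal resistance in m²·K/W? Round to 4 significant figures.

R_SI = 44.25/5.678 = 7.7932

7.793 m²·K/W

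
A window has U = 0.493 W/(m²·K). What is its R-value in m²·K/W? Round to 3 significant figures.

R = 1/U = 1/0.493 = 2.028

2.03 m²·K/W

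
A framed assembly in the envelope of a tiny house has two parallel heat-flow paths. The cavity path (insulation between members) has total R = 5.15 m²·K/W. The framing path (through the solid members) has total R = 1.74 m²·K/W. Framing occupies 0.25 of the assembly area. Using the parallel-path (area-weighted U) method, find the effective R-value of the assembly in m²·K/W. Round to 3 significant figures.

U_eff = 0.75/5.15 + 0.25/1.74 = 0.1456 + 0.1437 = 0.2893
R_eff = 1/U_eff = 3.457 m²·K/W

3.46 m²·K/W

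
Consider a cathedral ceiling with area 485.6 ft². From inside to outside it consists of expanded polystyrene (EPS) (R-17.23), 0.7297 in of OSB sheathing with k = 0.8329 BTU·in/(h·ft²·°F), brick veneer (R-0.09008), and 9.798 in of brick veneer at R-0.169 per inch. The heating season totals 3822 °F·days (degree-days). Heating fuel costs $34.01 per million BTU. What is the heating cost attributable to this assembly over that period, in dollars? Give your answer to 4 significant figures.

76.31 dollars

0.7297/0.8329 = 0.8761
9.798 × 0.169 = 1.6559
R_total = 17.23 + 0.8761 + 0.09008 + 1.6559 = 19.852 ft²·°F·h/BTU
E = A × HDD × 24 / R = 485.6 × 3822 × 24 / 19.852 = 2243800 BTU
Cost = 2243800/10⁶ × 34.01 = $76.31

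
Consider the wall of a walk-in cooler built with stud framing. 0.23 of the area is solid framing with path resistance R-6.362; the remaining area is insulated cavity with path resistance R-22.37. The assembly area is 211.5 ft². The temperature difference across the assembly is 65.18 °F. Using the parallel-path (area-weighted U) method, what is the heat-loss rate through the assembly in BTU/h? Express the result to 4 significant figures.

972.9 BTU/h

U_eff = 0.77/22.37 + 0.23/6.362 = 0.034421 + 0.036152 = 0.070573
R_eff = 1/U_eff = 14.17 ft²·°F·h/BTU
Q = 211.5 × 65.18 / 14.17 = 972.89 BTU/h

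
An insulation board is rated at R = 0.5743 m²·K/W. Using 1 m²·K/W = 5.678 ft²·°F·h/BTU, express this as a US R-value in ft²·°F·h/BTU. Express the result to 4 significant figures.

3.261 ft²·°F·h/BTU

R_US = 0.5743 × 5.678 = 3.2609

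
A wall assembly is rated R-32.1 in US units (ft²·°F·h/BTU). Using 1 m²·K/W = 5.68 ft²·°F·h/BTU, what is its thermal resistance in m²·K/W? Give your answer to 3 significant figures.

R_SI = 32.1/5.68 = 5.651

5.65 m²·K/W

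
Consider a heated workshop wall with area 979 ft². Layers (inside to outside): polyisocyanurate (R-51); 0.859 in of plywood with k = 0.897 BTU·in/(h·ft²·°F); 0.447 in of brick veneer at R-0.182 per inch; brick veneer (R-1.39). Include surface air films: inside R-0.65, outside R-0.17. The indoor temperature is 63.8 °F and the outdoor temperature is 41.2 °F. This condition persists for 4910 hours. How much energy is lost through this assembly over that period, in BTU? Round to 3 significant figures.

2000000 BTU

0.859/0.897 = 0.9576
0.447 × 0.182 = 0.08135
R_total = 0.65 + 51 + 0.9576 + 0.08135 + 1.39 + 0.17 = 54.25 ft²·°F·h/BTU
Q = 979 × (63.8 − 41.2) / 54.25 = 407.8 BTU/h
E = 407.8 × 4910 = 2003000 BTU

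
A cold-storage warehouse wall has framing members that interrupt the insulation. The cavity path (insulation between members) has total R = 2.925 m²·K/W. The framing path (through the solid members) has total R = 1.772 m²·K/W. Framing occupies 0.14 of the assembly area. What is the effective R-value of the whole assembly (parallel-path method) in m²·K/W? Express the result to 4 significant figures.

2.681 m²·K/W

U_eff = 0.86/2.925 + 0.14/1.772 = 0.29402 + 0.079007 = 0.37302
R_eff = 1/U_eff = 2.6808 m²·K/W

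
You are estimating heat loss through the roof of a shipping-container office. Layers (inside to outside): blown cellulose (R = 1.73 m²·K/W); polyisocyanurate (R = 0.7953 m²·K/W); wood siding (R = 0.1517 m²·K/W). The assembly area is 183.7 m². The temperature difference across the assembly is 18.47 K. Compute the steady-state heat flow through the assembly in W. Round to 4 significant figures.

1267 W

R_total = 1.73 + 0.7953 + 0.1517 = 2.677 m²·K/W
Q = A·ΔT/R = 183.7 × 18.47 / 2.677 = 1267.4 W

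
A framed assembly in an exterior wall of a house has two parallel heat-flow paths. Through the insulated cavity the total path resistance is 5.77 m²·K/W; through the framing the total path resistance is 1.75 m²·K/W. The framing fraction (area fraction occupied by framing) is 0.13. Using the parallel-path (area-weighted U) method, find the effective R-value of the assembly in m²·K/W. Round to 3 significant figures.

U_eff = 0.87/5.77 + 0.13/1.75 = 0.1508 + 0.07429 = 0.2251
R_eff = 1/U_eff = 4.443 m²·K/W

4.44 m²·K/W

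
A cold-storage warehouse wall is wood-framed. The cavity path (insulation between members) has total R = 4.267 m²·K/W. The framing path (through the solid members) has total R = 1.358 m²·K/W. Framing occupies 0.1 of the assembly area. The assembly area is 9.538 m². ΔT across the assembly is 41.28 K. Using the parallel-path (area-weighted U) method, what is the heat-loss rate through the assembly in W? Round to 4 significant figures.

112.0 W

U_eff = 0.9/4.267 + 0.1/1.358 = 0.21092 + 0.073638 = 0.28456
R_eff = 1/U_eff = 3.5142 m²·K/W
Q = 9.538 × 41.28 / 3.5142 = 112.04 W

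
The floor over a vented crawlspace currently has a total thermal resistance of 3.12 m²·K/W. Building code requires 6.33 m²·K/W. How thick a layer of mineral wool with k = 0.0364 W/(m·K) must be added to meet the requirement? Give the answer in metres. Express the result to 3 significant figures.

ΔR = 6.33 − 3.12 = 3.21 m²·K/W
L = ΔR × k = 3.21 × 0.0364 = 0.1168 m

0.117 m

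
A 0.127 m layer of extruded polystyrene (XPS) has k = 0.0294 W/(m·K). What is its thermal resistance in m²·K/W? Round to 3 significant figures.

4.32 m²·K/W

R = L/k = 0.127/0.0294 = 4.32 m²·K/W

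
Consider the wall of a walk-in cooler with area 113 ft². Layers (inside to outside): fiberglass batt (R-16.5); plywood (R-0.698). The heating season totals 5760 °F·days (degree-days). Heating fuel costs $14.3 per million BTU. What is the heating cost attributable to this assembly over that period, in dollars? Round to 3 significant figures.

13.0 dollars

R_total = 16.5 + 0.698 = 17.2 ft²·°F·h/BTU
E = A × HDD × 24 / R = 113 × 5760 × 24 / 17.2 = 908300 BTU
Cost = 908300/10⁶ × 14.3 = $12.99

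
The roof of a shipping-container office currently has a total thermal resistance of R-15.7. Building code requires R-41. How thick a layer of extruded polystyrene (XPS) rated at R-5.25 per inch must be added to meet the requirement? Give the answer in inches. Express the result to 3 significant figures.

ΔR = 41 − 15.7 = 25.3 ft²·°F·h/BTU
L = ΔR / (R/in) = 25.3/5.25 = 4.819 in

4.82 in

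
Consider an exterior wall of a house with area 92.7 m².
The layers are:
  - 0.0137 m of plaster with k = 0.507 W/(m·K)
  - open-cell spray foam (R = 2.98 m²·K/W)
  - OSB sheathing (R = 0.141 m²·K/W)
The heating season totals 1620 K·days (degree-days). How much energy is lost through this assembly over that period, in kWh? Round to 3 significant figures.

0.0137/0.507 = 0.02702
R_total = 0.02702 + 2.98 + 0.141 = 3.148 m²·K/W
E = A × HDD × 24 / R / 1000 = 92.7 × 1620 × 24 / 3.148 / 1000 = 1145 kWh

1140 kWh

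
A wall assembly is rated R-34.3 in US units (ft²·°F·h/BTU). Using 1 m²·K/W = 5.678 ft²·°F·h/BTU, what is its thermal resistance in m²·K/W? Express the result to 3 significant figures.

6.04 m²·K/W

R_SI = 34.3/5.678 = 6.041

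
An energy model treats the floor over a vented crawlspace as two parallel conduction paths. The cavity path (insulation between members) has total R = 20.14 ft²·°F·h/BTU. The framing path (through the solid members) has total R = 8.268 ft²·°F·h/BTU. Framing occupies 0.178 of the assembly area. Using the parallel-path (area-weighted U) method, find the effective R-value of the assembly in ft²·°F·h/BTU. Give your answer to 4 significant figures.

16.04 ft²·°F·h/BTU

U_eff = 0.822/20.14 + 0.178/8.268 = 0.040814 + 0.021529 = 0.062343
R_eff = 1/U_eff = 16.04 ft²·°F·h/BTU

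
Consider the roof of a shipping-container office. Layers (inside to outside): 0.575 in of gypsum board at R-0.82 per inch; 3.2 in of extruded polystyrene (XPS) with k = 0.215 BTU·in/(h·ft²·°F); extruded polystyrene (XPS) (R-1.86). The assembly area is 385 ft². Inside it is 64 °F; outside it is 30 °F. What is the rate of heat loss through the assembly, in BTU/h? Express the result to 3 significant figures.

760 BTU/h

0.575 × 0.82 = 0.4715
3.2/0.215 = 14.88
R_total = 0.4715 + 14.88 + 1.86 = 17.22 ft²·°F·h/BTU
Q = A·ΔT/R = 385 × (64 − 30) / 17.22 = 760.4 BTU/h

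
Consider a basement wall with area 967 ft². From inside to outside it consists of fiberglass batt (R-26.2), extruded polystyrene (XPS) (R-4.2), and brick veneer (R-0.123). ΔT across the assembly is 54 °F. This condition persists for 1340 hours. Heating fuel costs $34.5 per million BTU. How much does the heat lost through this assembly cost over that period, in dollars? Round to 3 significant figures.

79.1 dollars

R_total = 26.2 + 4.2 + 0.123 = 30.52 ft²·°F·h/BTU
Q = 967 × 54 / 30.52 = 1711 BTU/h
E = 1711 × 1340 = 2292000 BTU
Cost = 2292000/10⁶ × 34.5 = $79.09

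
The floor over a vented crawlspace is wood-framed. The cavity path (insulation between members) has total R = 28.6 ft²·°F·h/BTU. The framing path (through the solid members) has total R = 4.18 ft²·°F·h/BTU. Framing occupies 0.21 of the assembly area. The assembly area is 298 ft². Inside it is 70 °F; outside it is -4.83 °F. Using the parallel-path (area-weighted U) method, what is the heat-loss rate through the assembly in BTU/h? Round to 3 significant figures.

U_eff = 0.79/28.6 + 0.21/4.18 = 0.02762 + 0.05024 = 0.07786
R_eff = 1/U_eff = 12.84 ft²·°F·h/BTU
Q = 298 × (70 − (-4.83)) / 12.84 = 1736 BTU/h

1740 BTU/h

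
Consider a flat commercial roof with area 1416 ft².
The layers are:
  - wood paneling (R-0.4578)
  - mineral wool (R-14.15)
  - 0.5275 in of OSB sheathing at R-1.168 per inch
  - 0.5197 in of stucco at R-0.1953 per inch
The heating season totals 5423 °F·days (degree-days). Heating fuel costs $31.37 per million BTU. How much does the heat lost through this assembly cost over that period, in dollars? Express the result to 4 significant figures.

0.5275 × 1.168 = 0.61612
0.5197 × 0.1953 = 0.1015
R_total = 0.4578 + 14.15 + 0.61612 + 0.1015 = 15.325 ft²·°F·h/BTU
E = A × HDD × 24 / R = 1416 × 5423 × 24 / 15.325 = 12025000 BTU
Cost = 12025000/10⁶ × 31.37 = $377.24

377.2 dollars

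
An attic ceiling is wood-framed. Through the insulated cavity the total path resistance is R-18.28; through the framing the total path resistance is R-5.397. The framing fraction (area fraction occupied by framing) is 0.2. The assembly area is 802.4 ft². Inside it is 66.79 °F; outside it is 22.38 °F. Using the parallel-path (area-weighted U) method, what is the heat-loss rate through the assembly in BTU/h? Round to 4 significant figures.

U_eff = 0.8/18.28 + 0.2/5.397 = 0.043764 + 0.037058 = 0.080821
R_eff = 1/U_eff = 12.373 ft²·°F·h/BTU
Q = 802.4 × (66.79 − 22.38) / 12.373 = 2880 BTU/h

2880 BTU/h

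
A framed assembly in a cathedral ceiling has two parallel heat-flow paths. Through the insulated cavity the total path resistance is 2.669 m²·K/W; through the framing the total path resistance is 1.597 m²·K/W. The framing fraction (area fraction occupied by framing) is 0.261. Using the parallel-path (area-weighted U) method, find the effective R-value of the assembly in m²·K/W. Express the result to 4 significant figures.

U_eff = 0.739/2.669 + 0.261/1.597 = 0.27688 + 0.16343 = 0.44031
R_eff = 1/U_eff = 2.2711 m²·K/W

2.271 m²·K/W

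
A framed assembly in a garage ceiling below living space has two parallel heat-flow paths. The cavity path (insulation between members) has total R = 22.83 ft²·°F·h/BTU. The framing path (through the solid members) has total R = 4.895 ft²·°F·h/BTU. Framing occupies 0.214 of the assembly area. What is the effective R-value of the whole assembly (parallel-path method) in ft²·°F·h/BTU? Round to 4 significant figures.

U_eff = 0.786/22.83 + 0.214/4.895 = 0.034428 + 0.043718 = 0.078146
R_eff = 1/U_eff = 12.796 ft²·°F·h/BTU

12.80 ft²·°F·h/BTU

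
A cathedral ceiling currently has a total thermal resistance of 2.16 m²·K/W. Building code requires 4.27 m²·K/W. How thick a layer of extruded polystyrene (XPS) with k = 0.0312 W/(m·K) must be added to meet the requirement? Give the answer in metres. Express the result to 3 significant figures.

ΔR = 4.27 − 2.16 = 2.11 m²·K/W
L = ΔR × k = 2.11 × 0.0312 = 0.06583 m

0.0658 m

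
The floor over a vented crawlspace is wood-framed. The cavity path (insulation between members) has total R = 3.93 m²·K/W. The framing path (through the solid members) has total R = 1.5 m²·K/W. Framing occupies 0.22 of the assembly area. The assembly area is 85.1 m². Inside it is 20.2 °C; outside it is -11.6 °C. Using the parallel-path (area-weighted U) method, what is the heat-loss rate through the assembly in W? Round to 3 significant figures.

934 W

U_eff = 0.78/3.93 + 0.22/1.5 = 0.1985 + 0.1467 = 0.3451
R_eff = 1/U_eff = 2.897 m²·K/W
Q = 85.1 × (20.2 − (-11.6)) / 2.897 = 934 W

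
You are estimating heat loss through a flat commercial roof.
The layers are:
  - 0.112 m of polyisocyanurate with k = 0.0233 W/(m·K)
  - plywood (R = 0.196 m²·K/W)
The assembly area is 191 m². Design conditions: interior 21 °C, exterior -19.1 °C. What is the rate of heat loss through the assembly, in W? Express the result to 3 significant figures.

0.112/0.0233 = 4.807
R_total = 4.807 + 0.196 = 5.003 m²·K/W
Q = A·ΔT/R = 191 × (21 − (-19.1)) / 5.003 = 1531 W

1530 W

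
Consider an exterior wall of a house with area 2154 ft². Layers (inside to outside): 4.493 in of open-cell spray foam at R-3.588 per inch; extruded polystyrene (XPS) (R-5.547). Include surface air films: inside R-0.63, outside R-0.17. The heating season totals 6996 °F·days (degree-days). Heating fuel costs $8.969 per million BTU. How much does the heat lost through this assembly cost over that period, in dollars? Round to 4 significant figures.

4.493 × 3.588 = 16.121
R_total = 0.63 + 16.121 + 5.547 + 0.17 = 22.468 ft²·°F·h/BTU
E = A × HDD × 24 / R = 2154 × 6996 × 24 / 22.468 = 16097000 BTU
Cost = 16097000/10⁶ × 8.969 = $144.37

144.4 dollars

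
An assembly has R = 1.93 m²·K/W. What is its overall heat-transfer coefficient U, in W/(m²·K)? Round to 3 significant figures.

U = 1/R = 1/1.93 = 0.5181

0.518 W/(m²·K)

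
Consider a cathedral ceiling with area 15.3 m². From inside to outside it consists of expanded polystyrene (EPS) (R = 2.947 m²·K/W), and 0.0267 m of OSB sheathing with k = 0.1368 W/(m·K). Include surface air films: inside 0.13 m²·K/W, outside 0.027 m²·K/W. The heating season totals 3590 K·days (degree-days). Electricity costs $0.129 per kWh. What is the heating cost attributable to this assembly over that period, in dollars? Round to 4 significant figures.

51.54 dollars

0.0267/0.1368 = 0.19518
R_total = 0.13 + 2.947 + 0.19518 + 0.027 = 3.2992 m²·K/W
E = A × HDD × 24 / R / 1000 = 15.3 × 3590 × 24 / 3.2992 / 1000 = 399.57 kWh
Cost = 399.57 × 0.129 = $51.544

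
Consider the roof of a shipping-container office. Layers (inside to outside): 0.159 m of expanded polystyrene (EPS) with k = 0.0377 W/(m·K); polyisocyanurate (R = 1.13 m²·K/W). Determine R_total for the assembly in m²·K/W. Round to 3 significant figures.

5.35 m²·K/W

0.159/0.0377 = 4.218
R_total = 4.218 + 1.13 = 5.348 m²·K/W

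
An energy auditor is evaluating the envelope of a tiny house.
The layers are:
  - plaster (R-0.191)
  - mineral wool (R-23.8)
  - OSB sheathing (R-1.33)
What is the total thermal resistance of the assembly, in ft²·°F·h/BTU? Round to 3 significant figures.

25.3 ft²·°F·h/BTU

R_total = 0.191 + 23.8 + 1.33 = 25.32 ft²·°F·h/BTU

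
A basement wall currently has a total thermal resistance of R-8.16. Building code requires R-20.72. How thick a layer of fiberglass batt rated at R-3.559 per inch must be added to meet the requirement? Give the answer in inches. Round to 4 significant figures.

ΔR = 20.72 − 8.16 = 12.56 ft²·°F·h/BTU
L = ΔR / (R/in) = 12.56/3.559 = 3.5291 in

3.529 in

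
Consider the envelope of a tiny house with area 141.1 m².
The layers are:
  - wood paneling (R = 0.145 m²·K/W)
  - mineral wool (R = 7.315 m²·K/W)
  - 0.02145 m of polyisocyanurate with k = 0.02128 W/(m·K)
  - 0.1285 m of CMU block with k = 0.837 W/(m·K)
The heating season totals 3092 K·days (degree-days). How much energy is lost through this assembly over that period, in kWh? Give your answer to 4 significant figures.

0.02145/0.02128 = 1.008
0.1285/0.837 = 0.15352
R_total = 0.145 + 7.315 + 1.008 + 0.15352 = 8.6215 m²·K/W
E = A × HDD × 24 / R / 1000 = 141.1 × 3092 × 24 / 8.6215 / 1000 = 1214.5 kWh

1214 kWh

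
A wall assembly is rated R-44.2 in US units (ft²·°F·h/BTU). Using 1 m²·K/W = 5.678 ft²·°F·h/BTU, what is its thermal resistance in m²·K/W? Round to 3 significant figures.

R_SI = 44.2/5.678 = 7.784

7.78 m²·K/W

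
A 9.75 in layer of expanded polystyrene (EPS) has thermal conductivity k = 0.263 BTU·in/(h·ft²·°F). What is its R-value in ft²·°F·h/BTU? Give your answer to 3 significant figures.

R = L/k = 9.75/0.263 = 37.07 ft²·°F·h/BTU

37.1 ft²·°F·h/BTU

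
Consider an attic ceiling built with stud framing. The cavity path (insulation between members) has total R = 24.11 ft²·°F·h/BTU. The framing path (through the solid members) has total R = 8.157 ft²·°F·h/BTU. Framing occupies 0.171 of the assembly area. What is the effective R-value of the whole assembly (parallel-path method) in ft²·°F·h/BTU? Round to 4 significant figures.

18.07 ft²·°F·h/BTU

U_eff = 0.829/24.11 + 0.171/8.157 = 0.034384 + 0.020964 = 0.055348
R_eff = 1/U_eff = 18.068 ft²·°F·h/BTU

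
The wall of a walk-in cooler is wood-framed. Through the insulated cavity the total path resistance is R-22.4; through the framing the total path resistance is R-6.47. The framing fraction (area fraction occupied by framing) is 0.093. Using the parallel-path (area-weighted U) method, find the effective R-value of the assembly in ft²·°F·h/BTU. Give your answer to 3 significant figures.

U_eff = 0.907/22.4 + 0.093/6.47 = 0.04049 + 0.01437 = 0.05487
R_eff = 1/U_eff = 18.23 ft²·°F·h/BTU

18.2 ft²·°F·h/BTU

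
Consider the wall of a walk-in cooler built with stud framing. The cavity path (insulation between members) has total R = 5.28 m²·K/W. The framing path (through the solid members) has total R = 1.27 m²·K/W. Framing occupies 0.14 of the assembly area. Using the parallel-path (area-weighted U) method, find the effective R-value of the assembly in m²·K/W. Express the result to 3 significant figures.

3.66 m²·K/W

U_eff = 0.86/5.28 + 0.14/1.27 = 0.1629 + 0.1102 = 0.2731
R_eff = 1/U_eff = 3.661 m²·K/W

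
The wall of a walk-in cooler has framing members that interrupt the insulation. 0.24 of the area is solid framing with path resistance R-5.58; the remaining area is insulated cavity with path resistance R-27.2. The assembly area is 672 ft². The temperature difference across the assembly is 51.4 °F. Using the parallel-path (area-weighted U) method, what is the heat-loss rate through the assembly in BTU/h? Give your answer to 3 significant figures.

2450 BTU/h

U_eff = 0.76/27.2 + 0.24/5.58 = 0.02794 + 0.04301 = 0.07095
R_eff = 1/U_eff = 14.09 ft²·°F·h/BTU
Q = 672 × 51.4 / 14.09 = 2451 BTU/h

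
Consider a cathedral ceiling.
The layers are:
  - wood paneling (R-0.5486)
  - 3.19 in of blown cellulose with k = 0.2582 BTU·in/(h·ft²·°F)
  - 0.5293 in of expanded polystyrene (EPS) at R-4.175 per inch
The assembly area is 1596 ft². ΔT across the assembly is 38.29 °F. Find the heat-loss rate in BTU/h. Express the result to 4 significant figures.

4044 BTU/h

3.19/0.2582 = 12.355
0.5293 × 4.175 = 2.2098
R_total = 0.5486 + 12.355 + 2.2098 = 15.113 ft²·°F·h/BTU
Q = A·ΔT/R = 1596 × 38.29 / 15.113 = 4043.5 BTU/h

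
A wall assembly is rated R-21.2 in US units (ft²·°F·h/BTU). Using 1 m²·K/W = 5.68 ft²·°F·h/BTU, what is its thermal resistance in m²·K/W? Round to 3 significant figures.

R_SI = 21.2/5.68 = 3.732

3.73 m²·K/W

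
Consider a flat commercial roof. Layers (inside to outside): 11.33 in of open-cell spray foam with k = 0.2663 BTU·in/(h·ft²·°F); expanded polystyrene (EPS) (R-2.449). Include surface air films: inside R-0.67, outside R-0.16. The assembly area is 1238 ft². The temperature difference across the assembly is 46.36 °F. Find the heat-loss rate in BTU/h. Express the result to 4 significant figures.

11.33/0.2663 = 42.546
R_total = 0.67 + 42.546 + 2.449 + 0.16 = 45.825 ft²·°F·h/BTU
Q = A·ΔT/R = 1238 × 46.36 / 45.825 = 1252.5 BTU/h

1252 BTU/h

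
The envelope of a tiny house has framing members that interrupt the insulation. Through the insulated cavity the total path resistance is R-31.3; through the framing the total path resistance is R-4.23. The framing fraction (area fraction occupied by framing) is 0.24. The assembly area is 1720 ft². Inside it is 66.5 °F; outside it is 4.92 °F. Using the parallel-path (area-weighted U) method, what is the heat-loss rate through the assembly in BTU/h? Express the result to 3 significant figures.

U_eff = 0.76/31.3 + 0.24/4.23 = 0.02428 + 0.05674 = 0.08102
R_eff = 1/U_eff = 12.34 ft²·°F·h/BTU
Q = 1720 × (66.5 − 4.92) / 12.34 = 8581 BTU/h

8580 BTU/h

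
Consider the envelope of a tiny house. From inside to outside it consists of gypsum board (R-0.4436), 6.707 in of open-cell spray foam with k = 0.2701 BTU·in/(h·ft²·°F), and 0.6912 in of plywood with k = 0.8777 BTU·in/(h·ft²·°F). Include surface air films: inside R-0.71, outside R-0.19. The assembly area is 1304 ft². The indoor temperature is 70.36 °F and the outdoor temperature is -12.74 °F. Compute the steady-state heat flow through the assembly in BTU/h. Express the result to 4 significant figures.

4019 BTU/h

6.707/0.2701 = 24.832
0.6912/0.8777 = 0.78751
R_total = 0.71 + 0.4436 + 24.832 + 0.78751 + 0.19 = 26.963 ft²·°F·h/BTU
Q = A·ΔT/R = 1304 × (70.36 − (-12.74)) / 26.963 = 4019 BTU/h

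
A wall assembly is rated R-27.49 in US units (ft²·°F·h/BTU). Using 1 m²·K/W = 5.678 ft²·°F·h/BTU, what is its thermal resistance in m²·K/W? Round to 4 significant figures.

R_SI = 27.49/5.678 = 4.8415

4.841 m²·K/W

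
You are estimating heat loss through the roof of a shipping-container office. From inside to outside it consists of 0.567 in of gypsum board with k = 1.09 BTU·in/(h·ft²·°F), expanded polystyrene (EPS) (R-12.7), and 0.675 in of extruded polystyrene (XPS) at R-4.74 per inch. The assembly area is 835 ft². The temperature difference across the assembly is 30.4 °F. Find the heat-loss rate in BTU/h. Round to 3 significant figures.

1550 BTU/h

0.567/1.09 = 0.5202
0.675 × 4.74 = 3.2
R_total = 0.5202 + 12.7 + 3.2 = 16.42 ft²·°F·h/BTU
Q = A·ΔT/R = 835 × 30.4 / 16.42 = 1546 BTU/h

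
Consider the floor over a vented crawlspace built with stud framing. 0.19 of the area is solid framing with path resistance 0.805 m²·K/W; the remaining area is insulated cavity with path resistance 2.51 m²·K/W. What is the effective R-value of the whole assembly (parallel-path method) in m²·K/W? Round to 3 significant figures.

U_eff = 0.81/2.51 + 0.19/0.805 = 0.3227 + 0.236 = 0.5587
R_eff = 1/U_eff = 1.79 m²·K/W

1.79 m²·K/W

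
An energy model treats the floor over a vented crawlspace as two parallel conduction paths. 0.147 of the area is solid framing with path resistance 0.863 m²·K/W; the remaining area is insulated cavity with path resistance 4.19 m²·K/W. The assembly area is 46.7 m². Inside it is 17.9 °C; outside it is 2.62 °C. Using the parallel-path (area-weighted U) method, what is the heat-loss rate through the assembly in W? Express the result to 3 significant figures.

U_eff = 0.853/4.19 + 0.147/0.863 = 0.2036 + 0.1703 = 0.3739
R_eff = 1/U_eff = 2.674 m²·K/W
Q = 46.7 × (17.9 − 2.62) / 2.674 = 266.8 W

267 W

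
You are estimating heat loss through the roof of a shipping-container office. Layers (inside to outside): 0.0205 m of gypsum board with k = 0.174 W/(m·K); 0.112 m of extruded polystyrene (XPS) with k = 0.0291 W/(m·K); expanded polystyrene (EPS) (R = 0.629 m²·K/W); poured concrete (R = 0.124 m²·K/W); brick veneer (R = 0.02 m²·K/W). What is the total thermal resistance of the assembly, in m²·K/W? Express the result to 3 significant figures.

4.74 m²·K/W

0.0205/0.174 = 0.1178
0.112/0.0291 = 3.849
R_total = 0.1178 + 3.849 + 0.629 + 0.124 + 0.02 = 4.74 m²·K/W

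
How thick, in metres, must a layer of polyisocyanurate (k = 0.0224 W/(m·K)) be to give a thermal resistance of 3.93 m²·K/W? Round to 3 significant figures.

L = R·k = 3.93 × 0.0224 = 0.08803 m

0.0880 m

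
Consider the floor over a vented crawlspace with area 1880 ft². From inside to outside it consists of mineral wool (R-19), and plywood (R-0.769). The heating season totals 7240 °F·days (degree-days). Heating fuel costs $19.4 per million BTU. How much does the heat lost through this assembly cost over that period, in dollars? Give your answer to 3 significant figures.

321 dollars

R_total = 19 + 0.769 = 19.77 ft²·°F·h/BTU
E = A × HDD × 24 / R = 1880 × 7240 × 24 / 19.77 = 16520000 BTU
Cost = 16520000/10⁶ × 19.4 = $320.6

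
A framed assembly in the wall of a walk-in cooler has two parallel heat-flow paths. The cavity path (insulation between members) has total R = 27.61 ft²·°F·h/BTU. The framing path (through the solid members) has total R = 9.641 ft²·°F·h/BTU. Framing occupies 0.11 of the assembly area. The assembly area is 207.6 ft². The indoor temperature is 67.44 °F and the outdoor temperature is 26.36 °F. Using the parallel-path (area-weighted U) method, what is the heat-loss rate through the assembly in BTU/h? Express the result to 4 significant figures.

U_eff = 0.89/27.61 + 0.11/9.641 = 0.032235 + 0.01141 = 0.043644
R_eff = 1/U_eff = 22.912 ft²·°F·h/BTU
Q = 207.6 × (67.44 − 26.36) / 22.912 = 372.21 BTU/h

372.2 BTU/h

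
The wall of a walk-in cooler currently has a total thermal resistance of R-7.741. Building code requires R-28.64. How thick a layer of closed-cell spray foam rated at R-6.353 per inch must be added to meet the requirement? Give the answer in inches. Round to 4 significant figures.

3.290 in

ΔR = 28.64 − 7.741 = 20.899 ft²·°F·h/BTU
L = ΔR / (R/in) = 20.899/6.353 = 3.2896 in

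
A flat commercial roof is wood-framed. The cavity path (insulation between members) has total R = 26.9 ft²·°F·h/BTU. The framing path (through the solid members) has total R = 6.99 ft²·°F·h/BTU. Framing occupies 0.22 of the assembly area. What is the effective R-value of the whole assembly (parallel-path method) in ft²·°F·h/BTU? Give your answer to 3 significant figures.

U_eff = 0.78/26.9 + 0.22/6.99 = 0.029 + 0.03147 = 0.06047
R_eff = 1/U_eff = 16.54 ft²·°F·h/BTU

16.5 ft²·°F·h/BTU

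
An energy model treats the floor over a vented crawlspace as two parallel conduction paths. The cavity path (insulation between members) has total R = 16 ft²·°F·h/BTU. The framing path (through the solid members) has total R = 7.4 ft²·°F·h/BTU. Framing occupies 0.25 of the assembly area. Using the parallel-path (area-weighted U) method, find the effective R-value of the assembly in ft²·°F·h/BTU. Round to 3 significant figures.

U_eff = 0.75/16 + 0.25/7.4 = 0.04688 + 0.03378 = 0.08066
R_eff = 1/U_eff = 12.4 ft²·°F·h/BTU

12.4 ft²·°F·h/BTU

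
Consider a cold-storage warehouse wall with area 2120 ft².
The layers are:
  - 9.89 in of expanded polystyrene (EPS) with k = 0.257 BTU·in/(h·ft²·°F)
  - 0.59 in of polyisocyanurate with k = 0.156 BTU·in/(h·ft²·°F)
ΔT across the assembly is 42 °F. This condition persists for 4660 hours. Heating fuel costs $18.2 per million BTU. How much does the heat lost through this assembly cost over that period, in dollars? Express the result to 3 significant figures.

9.89/0.257 = 38.48
0.59/0.156 = 3.782
R_total = 38.48 + 3.782 = 42.26 ft²·°F·h/BTU
Q = 2120 × 42 / 42.26 = 2107 BTU/h
E = 2107 × 4660 = 9817000 BTU
Cost = 9817000/10⁶ × 18.2 = $178.7

179 dollars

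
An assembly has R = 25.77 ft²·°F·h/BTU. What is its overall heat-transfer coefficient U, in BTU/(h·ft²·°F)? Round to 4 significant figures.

U = 1/R = 1/25.77 = 0.038805

0.03880 BTU/(h·ft²·°F)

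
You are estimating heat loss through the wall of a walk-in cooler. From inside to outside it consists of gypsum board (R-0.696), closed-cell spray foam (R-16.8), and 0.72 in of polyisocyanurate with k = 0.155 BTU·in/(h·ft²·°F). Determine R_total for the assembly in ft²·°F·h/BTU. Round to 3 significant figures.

0.72/0.155 = 4.645
R_total = 0.696 + 16.8 + 4.645 = 22.14 ft²·°F·h/BTU

22.1 ft²·°F·h/BTU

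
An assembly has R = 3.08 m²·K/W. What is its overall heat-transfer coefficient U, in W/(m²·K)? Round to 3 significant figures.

U = 1/R = 1/3.08 = 0.3247

0.325 W/(m²·K)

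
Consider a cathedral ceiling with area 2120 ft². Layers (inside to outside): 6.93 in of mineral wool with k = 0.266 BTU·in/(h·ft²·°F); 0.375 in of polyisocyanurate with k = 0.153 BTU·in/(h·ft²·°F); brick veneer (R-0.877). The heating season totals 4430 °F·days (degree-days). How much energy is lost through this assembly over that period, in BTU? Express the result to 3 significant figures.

6.93/0.266 = 26.05
0.375/0.153 = 2.451
R_total = 26.05 + 2.451 + 0.877 = 29.38 ft²·°F·h/BTU
E = A × HDD × 24 / R = 2120 × 4430 × 24 / 29.38 = 7672000 BTU

7670000 BTU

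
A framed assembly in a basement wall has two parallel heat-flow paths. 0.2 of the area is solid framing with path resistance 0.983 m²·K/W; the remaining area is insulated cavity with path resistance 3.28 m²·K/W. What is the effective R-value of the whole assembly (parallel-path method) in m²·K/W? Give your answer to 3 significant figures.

2.24 m²·K/W

U_eff = 0.8/3.28 + 0.2/0.983 = 0.2439 + 0.2035 = 0.4474
R_eff = 1/U_eff = 2.235 m²·K/W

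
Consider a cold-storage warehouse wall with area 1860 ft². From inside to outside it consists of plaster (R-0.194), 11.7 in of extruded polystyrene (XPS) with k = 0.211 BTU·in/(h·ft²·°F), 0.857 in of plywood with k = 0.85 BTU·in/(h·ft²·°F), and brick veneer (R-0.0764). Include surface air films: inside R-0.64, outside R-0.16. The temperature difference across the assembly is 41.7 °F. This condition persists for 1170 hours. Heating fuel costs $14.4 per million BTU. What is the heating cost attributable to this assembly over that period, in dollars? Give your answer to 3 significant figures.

11.7/0.211 = 55.45
0.857/0.85 = 1.008
R_total = 0.64 + 0.194 + 55.45 + 1.008 + 0.0764 + 0.16 = 57.53 ft²·°F·h/BTU
Q = 1860 × 41.7 / 57.53 = 1348 BTU/h
E = 1348 × 1170 = 1577000 BTU
Cost = 1577000/10⁶ × 14.4 = $22.71

22.7 dollars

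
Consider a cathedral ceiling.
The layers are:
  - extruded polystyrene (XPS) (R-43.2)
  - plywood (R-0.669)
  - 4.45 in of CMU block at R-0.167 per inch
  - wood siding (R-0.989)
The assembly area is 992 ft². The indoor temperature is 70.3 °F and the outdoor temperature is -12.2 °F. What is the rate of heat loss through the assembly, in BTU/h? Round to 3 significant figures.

4.45 × 0.167 = 0.7432
R_total = 43.2 + 0.669 + 0.7432 + 0.989 = 45.6 ft²·°F·h/BTU
Q = A·ΔT/R = 992 × (70.3 − (-12.2)) / 45.6 = 1795 BTU/h

1790 BTU/h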